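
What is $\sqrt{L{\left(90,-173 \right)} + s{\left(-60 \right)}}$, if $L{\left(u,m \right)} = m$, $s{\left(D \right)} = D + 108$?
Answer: $5 i \sqrt{5} \approx 11.18 i$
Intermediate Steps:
$s{\left(D \right)} = 108 + D$
$\sqrt{L{\left(90,-173 \right)} + s{\left(-60 \right)}} = \sqrt{-173 + \left(108 - 60\right)} = \sqrt{-173 + 48} = \sqrt{-125} = 5 i \sqrt{5}$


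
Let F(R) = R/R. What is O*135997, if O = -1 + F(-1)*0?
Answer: -135997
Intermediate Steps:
F(R) = 1
O = -1 (O = -1 + 1*0 = -1 + 0 = -1)
O*135997 = -1*135997 = -135997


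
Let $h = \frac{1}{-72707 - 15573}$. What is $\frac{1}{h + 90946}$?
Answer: $\frac{88280}{8028712879} \approx 1.0996 \cdot 10^{-5}$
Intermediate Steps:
$h = - \frac{1}{88280}$ ($h = \frac{1}{-88280} = - \frac{1}{88280} \approx -1.1328 \cdot 10^{-5}$)
$\frac{1}{h + 90946} = \frac{1}{- \frac{1}{88280} + 90946} = \frac{1}{\frac{8028712879}{88280}} = \frac{88280}{8028712879}$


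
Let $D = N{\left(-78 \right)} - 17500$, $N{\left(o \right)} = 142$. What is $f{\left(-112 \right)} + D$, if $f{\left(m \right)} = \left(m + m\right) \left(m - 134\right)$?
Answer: $37746$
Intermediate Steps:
$D = -17358$ ($D = 142 - 17500 = -17358$)
$f{\left(m \right)} = 2 m \left(-134 + m\right)$
$f{\left(-112 \right)} + D = 2 \left(-112\right) \left(-134 - 112\right) - 17358 = 2 \left(-112\right) \left(-246\right) - 17358 = 55104 - 17358 = 37746$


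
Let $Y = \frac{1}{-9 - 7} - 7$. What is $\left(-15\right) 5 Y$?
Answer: $\frac{8475}{16} \approx 529.69$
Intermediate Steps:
$Y = - \frac{113}{16}$ ($Y = \frac{1}{-16} - 7 = - \frac{1}{16} - 7 = - \frac{113}{16} \approx -7.0625$)
$\left(-15\right) 5 Y = \left(-15\right) 5 \left(- \frac{113}{16}\right) = \left(-75\right) \left(- \frac{113}{16}\right) = \frac{8475}{16}$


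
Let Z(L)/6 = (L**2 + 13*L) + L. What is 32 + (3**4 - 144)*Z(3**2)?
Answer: -78214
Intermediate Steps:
Z(L) = 6*L**2 + 84*L (Z(L) = 6*((L**2 + 13*L) + L) = 6*(L**2 + 14*L) = 6*L**2 + 84*L)
32 + (3**4 - 144)*Z(3**2) = 32 + (3**4 - 144)*(6*3**2*(14 + 3**2)) = 32 + (81 - 144)*(6*9*(14 + 9)) = 32 - 378*9*23 = 32 - 63*1242 = 32 - 78246 = -78214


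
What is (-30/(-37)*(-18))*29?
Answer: -15660/37 ≈ -423.24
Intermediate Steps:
(-30/(-37)*(-18))*29 = (-30*(-1/37)*(-18))*29 = ((30/37)*(-18))*29 = -540/37*29 = -15660/37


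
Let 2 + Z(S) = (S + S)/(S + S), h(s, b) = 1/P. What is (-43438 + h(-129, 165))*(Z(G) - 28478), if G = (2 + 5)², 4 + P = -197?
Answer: 82883753227/67 ≈ 1.2371e+9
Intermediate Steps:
P = -201 (P = -4 - 197 = -201)
G = 49 (G = 7² = 49)
h(s, b) = -1/201 (h(s, b) = 1/(-201) = -1/201)
Z(S) = -1 (Z(S) = -2 + (S + S)/(S + S) = -2 + (2*S)/((2*S)) = -2 + (2*S)*(1/(2*S)) = -2 + 1 = -1)
(-43438 + h(-129, 165))*(Z(G) - 28478) = (-43438 - 1/201)*(-1 - 28478) = -8731039/201*(-28479) = 82883753227/67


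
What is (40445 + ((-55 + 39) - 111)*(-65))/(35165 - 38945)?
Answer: -2435/189 ≈ -12.884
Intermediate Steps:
(40445 + ((-55 + 39) - 111)*(-65))/(35165 - 38945) = (40445 + (-16 - 111)*(-65))/(-3780) = (40445 - 127*(-65))*(-1/3780) = (40445 + 8255)*(-1/3780) = 48700*(-1/3780) = -2435/189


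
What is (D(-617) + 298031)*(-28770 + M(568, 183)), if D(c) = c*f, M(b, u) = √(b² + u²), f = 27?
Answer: -8095072440 + 281372*√356113 ≈ -7.9272e+9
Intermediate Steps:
D(c) = 27*c (D(c) = c*27 = 27*c)
(D(-617) + 298031)*(-28770 + M(568, 183)) = (27*(-617) + 298031)*(-28770 + √(568² + 183²)) = (-16659 + 298031)*(-28770 + √(322624 + 33489)) = 281372*(-28770 + √356113) = -8095072440 + 281372*√356113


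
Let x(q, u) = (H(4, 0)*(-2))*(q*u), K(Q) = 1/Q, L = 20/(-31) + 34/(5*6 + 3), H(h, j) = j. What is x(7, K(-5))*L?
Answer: 0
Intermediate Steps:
L = 394/1023 (L = 20*(-1/31) + 34/(30 + 3) = -20/31 + 34/33 = 394/1023 ≈ 0.38514)
x(q, u) = 0 (x(q, u) = (0*(-2))*(q*u) = 0*(q*u) = 0)
x(7, K(-5))*L = 0*(394/1023) = 0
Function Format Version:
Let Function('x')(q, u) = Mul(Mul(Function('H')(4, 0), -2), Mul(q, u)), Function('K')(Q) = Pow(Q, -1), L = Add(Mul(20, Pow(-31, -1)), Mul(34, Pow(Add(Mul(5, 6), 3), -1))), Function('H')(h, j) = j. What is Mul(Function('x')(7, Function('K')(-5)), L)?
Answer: 0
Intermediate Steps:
L = Rational(394, 1023) (L = Add(Mul(20, Rational(-1, 31)), Mul(34, Pow(Add(30, 3), -1))) = Add(Rational(-20, 31), Mul(34, Pow(33, -1))) = Add(Rational(-20, 31), Mul(34, Rational(1, 33))) = Add(Rational(-20, 31), Rational(34, 33)) = Rational(394, 1023) ≈ 0.38514)
Function('x')(q, u) = 0 (Function('x')(q, u) = Mul(Mul(0, -2), Mul(q, u)) = Mul(0, Mul(q, u)) = 0)
Mul(Function('x')(7, Function('K')(-5)), L) = Mul(0, Rational(394, 1023)) = 0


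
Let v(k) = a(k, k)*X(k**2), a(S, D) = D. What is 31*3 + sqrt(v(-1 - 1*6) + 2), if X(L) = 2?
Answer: 93 + 2*I*sqrt(3) ≈ 93.0 + 3.4641*I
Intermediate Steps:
v(k) = 2*k (v(k) = k*2 = 2*k)
31*3 + sqrt(v(-1 - 1*6) + 2) = 31*3 + sqrt(2*(-1 - 1*6) + 2) = 93 + sqrt(2*(-1 - 6) + 2) = 93 + sqrt(2*(-7) + 2) = 93 + sqrt(-14 + 2) = 93 + sqrt(-12) = 93 + 2*I*sqrt(3)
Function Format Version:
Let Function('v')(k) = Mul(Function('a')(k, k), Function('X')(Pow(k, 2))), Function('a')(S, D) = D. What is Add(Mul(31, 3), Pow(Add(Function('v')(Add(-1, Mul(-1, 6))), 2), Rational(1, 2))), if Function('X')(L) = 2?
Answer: Add(93, Mul(2, I, Pow(3, Rational(1, 2)))) ≈ Add(93.000, Mul(3.4641, I))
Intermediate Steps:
Function('v')(k) = Mul(2, k) (Function('v')(k) = Mul(k, 2) = Mul(2, k))
Add(Mul(31, 3), Pow(Add(Function('v')(Add(-1, Mul(-1, 6))), 2), Rational(1, 2))) = Add(Mul(31, 3), Pow(Add(Mul(2, Add(-1, Mul(-1, 6))), 2), Rational(1, 2))) = Add(93, Pow(Add(Mul(2, Add(-1, -6)), 2), Rational(1, 2))) = Add(93, Pow(Add(Mul(2, -7), 2), Rational(1, 2))) = Add(93, Pow(Add(-14, 2), Rational(1, 2))) = Add(93, Pow(-12, Rational(1, 2))) = Add(93, Mul(2, I, Pow(3, Rational(1, 2))))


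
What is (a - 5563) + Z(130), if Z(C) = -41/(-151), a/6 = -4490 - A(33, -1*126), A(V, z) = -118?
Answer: -4801004/151 ≈ -31795.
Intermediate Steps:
a = -26232 (a = 6*(-4490 - 1*(-118)) = 6*(-4490 + 118) = 6*(-4372) = -26232)
Z(C) = 41/151 (Z(C) = -41*(-1/151) = 41/151)
(a - 5563) + Z(130) = (-26232 - 5563) + 41/151 = -31795 + 41/151 = -4801004/151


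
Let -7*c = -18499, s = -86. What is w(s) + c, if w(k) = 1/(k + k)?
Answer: 3181821/1204 ≈ 2642.7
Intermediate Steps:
w(k) = 1/(2*k)
c = 18499/7 (c = -⅐*(-18499) = 18499/7 ≈ 2642.7)
w(s) + c = (½)/(-86) + 18499/7 = (½)*(-1/86) + 18499/7 = -1/172 + 18499/7 = 3181821/1204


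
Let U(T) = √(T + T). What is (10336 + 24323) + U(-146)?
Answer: 34659 + 2*I*√73 ≈ 34659.0 + 17.088*I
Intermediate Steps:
U(T) = √2*√T (U(T) = √(2*T) = √2*√T)
(10336 + 24323) + U(-146) = (10336 + 24323) + √2*√(-146) = 34659 + √2*(I*√146) = 34659 + 2*I*√73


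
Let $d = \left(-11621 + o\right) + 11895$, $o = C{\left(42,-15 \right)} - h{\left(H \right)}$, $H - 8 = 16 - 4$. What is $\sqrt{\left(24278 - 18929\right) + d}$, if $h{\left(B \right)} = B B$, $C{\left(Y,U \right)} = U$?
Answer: $2 \sqrt{1302} \approx 72.167$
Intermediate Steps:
$H = 20$ ($H = 8 + \left(16 - 4\right) = 8 + 12 = 20$)
$h{\left(B \right)} = B^{2}$
$o = -415$ ($o = -15 - 20^{2} = -15 - 400 = -415$)
$d = -141$ ($d = \left(-11621 - 415\right) + 11895 = -12036 + 11895 = -141$)
$\sqrt{\left(24278 - 18929\right) + d} = \sqrt{\left(24278 - 18929\right) - 141} = \sqrt{5349 - 141} = \sqrt{5208} = 2 \sqrt{1302}$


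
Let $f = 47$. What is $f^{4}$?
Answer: $4879681$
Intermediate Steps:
$f^{4} = 47^{4} = 4879681$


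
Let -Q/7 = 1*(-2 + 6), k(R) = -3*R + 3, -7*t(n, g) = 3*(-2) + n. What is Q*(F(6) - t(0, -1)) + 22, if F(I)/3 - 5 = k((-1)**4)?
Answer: -374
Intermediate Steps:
t(n, g) = 6/7 - n/7 (t(n, g) = -(3*(-2) + n)/7 = -(-6 + n)/7 = 6/7 - n/7)
k(R) = 3 - 3*R
Q = -28 (Q = -7*(-2 + 6) = -7*4 = -28)
F(I) = 15 (F(I) = 15 + 3*(3 - 3*(-1)**4) = 15 + 3*(3 - 3*1) = 15 + 3*(3 - 3) = 15 + 3*0 = 15 + 0 = 15)
Q*(F(6) - t(0, -1)) + 22 = -28*(15 - (6/7 - 1/7*0)) + 22 = -28*(15 - (6/7 + 0)) + 22 = -28*(15 - 1*6/7) + 22 = -28*(15 - 6/7) + 22 = -28*99/7 + 22 = -396 + 22 = -374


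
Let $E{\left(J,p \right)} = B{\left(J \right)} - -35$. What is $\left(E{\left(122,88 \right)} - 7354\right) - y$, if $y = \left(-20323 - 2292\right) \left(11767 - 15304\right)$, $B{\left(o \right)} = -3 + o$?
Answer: $-79996455$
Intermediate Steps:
$E{\left(J,p \right)} = 32 + J$ ($E{\left(J,p \right)} = \left(-3 + J\right) - -35 = \left(-3 + J\right) + 35 = 32 + J$)
$y = 79989255$ ($y = \left(-22615\right) \left(-3537\right) = 79989255$)
$\left(E{\left(122,88 \right)} - 7354\right) - y = \left(\left(32 + 122\right) - 7354\right) - 79989255 = \left(154 - 7354\right) - 79989255 = -7200 - 79989255 = -79996455$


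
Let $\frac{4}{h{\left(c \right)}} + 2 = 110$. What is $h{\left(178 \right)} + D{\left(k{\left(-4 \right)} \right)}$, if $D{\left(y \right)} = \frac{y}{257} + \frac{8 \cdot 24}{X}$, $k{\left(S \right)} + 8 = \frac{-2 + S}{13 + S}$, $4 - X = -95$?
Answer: $\frac{148285}{76329} \approx 1.9427$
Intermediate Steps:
$X = 99$ ($X = 4 - -95 = 4 + 95 = 99$)
$h{\left(c \right)} = \frac{1}{27}$ ($h{\left(c \right)} = \frac{4}{-2 + 110} = \frac{4}{108} = 4 \cdot \frac{1}{108} = \frac{1}{27}$)
$k{\left(S \right)} = -8 + \frac{-2 + S}{13 + S}$
$D{\left(y \right)} = \frac{64}{33} + \frac{y}{257}$ ($D{\left(y \right)} = \frac{y}{257} + \frac{8 \cdot 24}{99} = y \frac{1}{257} + 192 \cdot \frac{1}{99} = \frac{y}{257} + \frac{64}{33} = \frac{64}{33} + \frac{y}{257}$)
$h{\left(178 \right)} + D{\left(k{\left(-4 \right)} \right)} = \frac{1}{27} + \left(\frac{64}{33} + \frac{\frac{1}{13 - 4} \left(-106 - -28\right)}{257}\right) = \frac{1}{27} + \left(\frac{64}{33} + \frac{\frac{1}{9} \left(-106 + 28\right)}{257}\right) = \frac{1}{27} + \left(\frac{64}{33} + \frac{\frac{1}{9} \left(-78\right)}{257}\right) = \frac{1}{27} + \left(\frac{64}{33} + \frac{1}{257} \left(- \frac{26}{3}\right)\right) = \frac{1}{27} + \left(\frac{64}{33} - \frac{26}{771}\right) = \frac{1}{27} + \frac{16162}{8481} = \frac{148285}{76329}$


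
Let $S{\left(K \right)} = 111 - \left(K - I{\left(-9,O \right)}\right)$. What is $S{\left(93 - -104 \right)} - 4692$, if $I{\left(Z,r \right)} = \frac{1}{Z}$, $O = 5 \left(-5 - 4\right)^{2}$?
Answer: $- \frac{43003}{9} \approx -4778.1$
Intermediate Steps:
$O = 405$ ($O = 5 \left(-9\right)^{2} = 5 \cdot 81 = 405$)
$S{\left(K \right)} = \frac{998}{9} - K$ ($S{\left(K \right)} = 111 - \left(\frac{1}{9} + K\right) = \frac{998}{9} - K$)
$S{\left(93 - -104 \right)} - 4692 = \left(\frac{998}{9} - \left(93 - -104\right)\right) - 4692 = \left(\frac{998}{9} - \left(93 + 104\right)\right) - 4692 = \left(\frac{998}{9} - 197\right) - 4692 = - \frac{775}{9} - 4692 = - \frac{43003}{9}$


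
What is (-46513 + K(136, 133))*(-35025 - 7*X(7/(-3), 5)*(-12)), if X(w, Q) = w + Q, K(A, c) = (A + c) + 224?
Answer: 1601542020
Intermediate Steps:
K(A, c) = 224 + A + c
X(w, Q) = Q + w
(-46513 + K(136, 133))*(-35025 - 7*X(7/(-3), 5)*(-12)) = (-46513 + (224 + 136 + 133))*(-35025 - 7*(5 + 7/(-3))*(-12)) = (-46513 + 493)*(-35025 - 7*(5 + 7*(-⅓))*(-12)) = -46020*(-35025 - 7*(5 - 7/3)*(-12)) = -46020*(-35025 - 7*8/3*(-12)) = -46020*(-35025 - 56/3*(-12)) = -46020*(-35025 + 224) = -46020*(-34801) = 1601542020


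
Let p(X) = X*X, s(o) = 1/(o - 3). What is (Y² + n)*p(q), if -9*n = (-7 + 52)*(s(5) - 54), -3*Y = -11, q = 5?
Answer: 126425/18 ≈ 7023.6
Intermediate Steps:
Y = 11/3 (Y = -⅓*(-11) = 11/3 ≈ 3.6667)
s(o) = 1/(-3 + o)
p(X) = X²
n = 535/2 (n = -(-7 + 52)*(1/(-3 + 5) - 54)/9 = -5*(1/2 - 54) = -5*(½ - 54) = -5*(-107)/2 = -⅑*(-4815/2) = 535/2 ≈ 267.50)
(Y² + n)*p(q) = ((11/3)² + 535/2)*5² = (121/9 + 535/2)*25 = (5057/18)*25 = 126425/18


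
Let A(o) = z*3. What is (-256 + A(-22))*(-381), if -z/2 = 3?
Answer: 104394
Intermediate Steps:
z = -6 (z = -2*3 = -6)
A(o) = -18 (A(o) = -6*3 = -18)
(-256 + A(-22))*(-381) = (-256 - 18)*(-381) = -274*(-381) = 104394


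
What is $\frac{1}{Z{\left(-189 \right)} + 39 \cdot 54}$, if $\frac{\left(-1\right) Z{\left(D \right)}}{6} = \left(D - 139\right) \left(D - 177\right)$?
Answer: $- \frac{1}{718182} \approx -1.3924 \cdot 10^{-6}$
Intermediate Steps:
$Z{\left(D \right)} = - 6 \left(-177 + D\right) \left(-139 + D\right)$ ($Z{\left(D \right)} = - 6 \left(D - 139\right) \left(D - 177\right) = - 6 \left(-139 + D\right) \left(-177 + D\right) = - 6 \left(-177 + D\right) \left(-139 + D\right)$)
$\frac{1}{Z{\left(-189 \right)} + 39 \cdot 54} = \frac{1}{\left(-147618 - 6 \left(-189\right)^{2} + 1896 \left(-189\right)\right) + 39 \cdot 54} = \frac{1}{\left(-147618 - 214326 - 358344\right) + 2106} = \frac{1}{-720288 + 2106} = \frac{1}{-718182} = - \frac{1}{718182}$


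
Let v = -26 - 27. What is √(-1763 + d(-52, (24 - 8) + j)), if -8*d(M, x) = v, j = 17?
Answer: I*√28102/4 ≈ 41.909*I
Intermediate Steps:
v = -53
d(M, x) = 53/8 (d(M, x) = -⅛*(-53) = 53/8)
√(-1763 + d(-52, (24 - 8) + j)) = √(-1763 + 53/8) = √(-14051/8) = I*√28102/4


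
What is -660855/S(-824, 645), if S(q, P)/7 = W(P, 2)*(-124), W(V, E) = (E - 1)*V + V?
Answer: 44057/74648 ≈ 0.59020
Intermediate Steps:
W(V, E) = V + V*(-1 + E) (W(V, E) = (-1 + E)*V + V = V*(-1 + E) + V = V + V*(-1 + E))
S(q, P) = -1736*P (S(q, P) = 7*((2*P)*(-124)) = 7*(-248*P) = -1736*P)
-660855/S(-824, 645) = -660855/((-1736*645)) = -660855/(-1119720) = -660855*(-1/1119720) = 44057/74648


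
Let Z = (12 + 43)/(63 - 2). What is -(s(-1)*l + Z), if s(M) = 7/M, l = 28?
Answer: 11901/61 ≈ 195.10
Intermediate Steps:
Z = 55/61 ≈ 0.90164
-(s(-1)*l + Z) = -((7/(-1))*28 + 55/61) = -((7*(-1))*28 + 55/61) = -(-7*28 + 55/61) = -(-196 + 55/61) = -1*(-11901/61) = 11901/61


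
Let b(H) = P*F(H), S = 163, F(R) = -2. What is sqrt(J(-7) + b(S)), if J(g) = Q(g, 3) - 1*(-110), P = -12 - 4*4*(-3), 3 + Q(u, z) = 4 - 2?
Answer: sqrt(37) ≈ 6.0828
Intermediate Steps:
Q(u, z) = -1 (Q(u, z) = -3 + (4 - 2) = -3 + 2 = -1)
P = 36 (P = -12 - 16*(-3) = -12 + 48 = 36)
b(H) = -72 (b(H) = 36*(-2) = -72)
J(g) = 109 (J(g) = -1 - 1*(-110) = -1 + 110 = 109)
sqrt(J(-7) + b(S)) = sqrt(109 - 72) = sqrt(37)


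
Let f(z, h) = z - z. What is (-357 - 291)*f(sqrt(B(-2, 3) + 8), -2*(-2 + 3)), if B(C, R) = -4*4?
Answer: 0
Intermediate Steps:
B(C, R) = -16
f(z, h) = 0
(-357 - 291)*f(sqrt(B(-2, 3) + 8), -2*(-2 + 3)) = (-357 - 291)*0 = -648*0 = 0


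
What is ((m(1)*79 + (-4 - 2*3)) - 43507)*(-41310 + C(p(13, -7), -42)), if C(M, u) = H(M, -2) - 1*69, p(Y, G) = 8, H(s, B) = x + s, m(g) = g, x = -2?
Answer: 1797160374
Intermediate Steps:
H(s, B) = -2 + s
C(M, u) = -71 + M (C(M, u) = (-2 + M) - 1*69 = (-2 + M) - 69 = -71 + M)
((m(1)*79 + (-4 - 2*3)) - 43507)*(-41310 + C(p(13, -7), -42)) = ((1*79 + (-4 - 2*3)) - 43507)*(-41310 + (-71 + 8)) = ((79 + (-4 - 6)) - 43507)*(-41310 - 63) = ((79 - 10) - 43507)*(-41373) = (69 - 43507)*(-41373) = -43438*(-41373) = 1797160374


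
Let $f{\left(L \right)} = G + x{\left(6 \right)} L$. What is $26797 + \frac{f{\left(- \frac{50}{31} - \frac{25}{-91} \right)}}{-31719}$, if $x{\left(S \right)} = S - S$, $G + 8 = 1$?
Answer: $\frac{849974050}{31719} \approx 26797.0$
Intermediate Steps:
$G = -7$ ($G = -8 + 1 = -7$)
$x{\left(S \right)} = 0$
$f{\left(L \right)} = -7$ ($f{\left(L \right)} = -7 + 0 L = -7 + 0 = -7$)
$26797 + \frac{f{\left(- \frac{50}{31} - \frac{25}{-91} \right)}}{-31719} = 26797 - \frac{7}{-31719} = 26797 - - \frac{7}{31719} = 26797 + \frac{7}{31719} = \frac{849974050}{31719}$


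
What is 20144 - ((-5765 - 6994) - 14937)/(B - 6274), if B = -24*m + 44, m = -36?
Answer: 54032504/2683 ≈ 20139.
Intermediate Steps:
B = 908 (B = -24*(-36) + 44 = 864 + 44 = 908)
20144 - ((-5765 - 6994) - 14937)/(B - 6274) = 20144 - ((-5765 - 6994) - 14937)/(908 - 6274) = 20144 - (-12759 - 14937)/(-5366) = 20144 - (-27696)*(-1)/5366 = 20144 - 1*13848/2683 = 20144 - 13848/2683 = 54032504/2683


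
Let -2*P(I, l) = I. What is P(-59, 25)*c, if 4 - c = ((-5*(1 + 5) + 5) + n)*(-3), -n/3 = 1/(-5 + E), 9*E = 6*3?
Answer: -2006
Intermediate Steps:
P(I, l) = -I/2
E = 2 (E = (6*3)/9 = (⅑)*18 = 2)
n = 1 (n = -3/(-5 + 2) = -3/(-3) = -3*(-⅓) = 1)
c = -68 (c = 4 - ((-5*(1 + 5) + 5) + 1)*(-3) = 4 - ((-5*6 + 5) + 1)*(-3) = 4 - ((-30 + 5) + 1)*(-3) = 4 - (-25 + 1)*(-3) = 4 - (-24)*(-3) = 4 - 1*72 = 4 - 72 = -68)
P(-59, 25)*c = -½*(-59)*(-68) = (59/2)*(-68) = -2006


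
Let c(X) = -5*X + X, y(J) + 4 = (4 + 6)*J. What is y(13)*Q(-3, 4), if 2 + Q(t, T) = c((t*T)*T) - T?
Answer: 23436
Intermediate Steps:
y(J) = -4 + 10*J (y(J) = -4 + (4 + 6)*J = -4 + 10*J)
c(X) = -4*X
Q(t, T) = -2 - T - 4*t*T² (Q(t, T) = -2 + (-4*t*T*T - T) = -2 + (-4*T*t*T - T) = -2 + (-4*t*T² - T) = -2 + (-T - 4*t*T²) = -2 - T - 4*t*T²)
y(13)*Q(-3, 4) = (-4 + 10*13)*(-2 - 1*4 - 4*(-3)*4²) = (-4 + 130)*(-2 - 4 - 4*(-3)*16) = 126*(-2 - 4 + 192) = 126*186 = 23436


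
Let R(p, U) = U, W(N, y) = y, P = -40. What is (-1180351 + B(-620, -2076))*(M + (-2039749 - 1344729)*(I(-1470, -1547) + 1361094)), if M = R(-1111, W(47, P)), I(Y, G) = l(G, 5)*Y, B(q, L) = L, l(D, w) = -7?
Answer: 5488139117417175784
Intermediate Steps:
I(Y, G) = -7*Y
M = -40
(-1180351 + B(-620, -2076))*(M + (-2039749 - 1344729)*(I(-1470, -1547) + 1361094)) = (-1180351 - 2076)*(-40 + (-2039749 - 1344729)*(-7*(-1470) + 1361094)) = -1182427*(-40 - 3384478*(10290 + 1361094)) = -1182427*(-40 - 3384478*1371384) = -1182427*(-40 - 4641418977552) = -1182427*(-4641418977592) = 5488139117417175784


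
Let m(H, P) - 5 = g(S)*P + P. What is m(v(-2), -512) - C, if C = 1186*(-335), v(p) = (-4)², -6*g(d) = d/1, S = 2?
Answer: 1190921/3 ≈ 3.9697e+5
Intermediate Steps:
g(d) = -d/6 (g(d) = -d/(6*1) = -d/6)
v(p) = 16
m(H, P) = 5 + 2*P/3 (m(H, P) = 5 + ((-⅙*2)*P + P) = 5 + (-P/3 + P) = 5 + 2*P/3)
C = -397310
m(v(-2), -512) - C = (5 + (⅔)*(-512)) - 1*(-397310) = (5 - 1024/3) + 397310 = -1009/3 + 397310 = 1190921/3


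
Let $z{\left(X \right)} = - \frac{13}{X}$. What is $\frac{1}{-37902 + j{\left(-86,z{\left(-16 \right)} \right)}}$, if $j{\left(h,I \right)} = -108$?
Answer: $- \frac{1}{38010} \approx -2.6309 \cdot 10^{-5}$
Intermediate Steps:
$\frac{1}{-37902 + j{\left(-86,z{\left(-16 \right)} \right)}} = \frac{1}{-37902 - 108} = \frac{1}{-38010} = - \frac{1}{38010}$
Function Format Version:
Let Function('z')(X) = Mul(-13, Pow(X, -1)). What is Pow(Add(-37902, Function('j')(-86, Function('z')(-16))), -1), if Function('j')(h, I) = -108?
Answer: Rational(-1, 38010) ≈ -2.6309e-5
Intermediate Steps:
Pow(Add(-37902, Function('j')(-86, Function('z')(-16))), -1) = Pow(Add(-37902, -108), -1) = Pow(-38010, -1) = Rational(-1, 38010)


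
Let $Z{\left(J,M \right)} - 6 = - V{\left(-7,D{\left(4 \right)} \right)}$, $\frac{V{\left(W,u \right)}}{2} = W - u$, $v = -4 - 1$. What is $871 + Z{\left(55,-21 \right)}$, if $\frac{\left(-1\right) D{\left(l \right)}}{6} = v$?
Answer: $951$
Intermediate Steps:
$v = -5$ ($v = -4 - 1 = -5$)
$D{\left(l \right)} = 30$ ($D{\left(l \right)} = \left(-6\right) \left(-5\right) = 30$)
$V{\left(W,u \right)} = - 2 u + 2 W$ ($V{\left(W,u \right)} = 2 \left(W - u\right) = - 2 u + 2 W$)
$Z{\left(J,M \right)} = 80$ ($Z{\left(J,M \right)} = 6 - \left(\left(-2\right) 30 + 2 \left(-7\right)\right) = 6 - \left(-60 - 14\right) = 6 - -74 = 6 + 74 = 80$)
$871 + Z{\left(55,-21 \right)} = 871 + 80 = 951$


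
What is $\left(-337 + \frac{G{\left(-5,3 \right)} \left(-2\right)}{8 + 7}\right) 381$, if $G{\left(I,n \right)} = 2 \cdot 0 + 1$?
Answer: $- \frac{642239}{5} \approx -1.2845 \cdot 10^{5}$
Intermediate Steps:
$G{\left(I,n \right)} = 1$ ($G{\left(I,n \right)} = 0 + 1 = 1$)
$\left(-337 + \frac{G{\left(-5,3 \right)} \left(-2\right)}{8 + 7}\right) 381 = \left(-337 + \frac{1 \left(-2\right)}{8 + 7}\right) 381 = \left(-337 - \frac{2}{15}\right) 381 = \left(- \frac{5057}{15}\right) 381 = - \frac{642239}{5}$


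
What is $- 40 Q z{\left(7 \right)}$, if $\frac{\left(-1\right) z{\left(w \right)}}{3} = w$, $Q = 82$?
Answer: $68880$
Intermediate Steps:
$z{\left(w \right)} = - 3 w$
$- 40 Q z{\left(7 \right)} = \left(-40\right) 82 \left(\left(-3\right) 7\right) = \left(-3280\right) \left(-21\right) = 68880$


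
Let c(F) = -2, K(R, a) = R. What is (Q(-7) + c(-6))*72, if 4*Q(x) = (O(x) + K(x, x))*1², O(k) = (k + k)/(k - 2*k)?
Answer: -306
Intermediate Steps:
O(k) = -2 (O(k) = (2*k)/((-k)) = (2*k)*(-1/k) = -2)
Q(x) = -½ + x/4 (Q(x) = ((-2 + x)*1²)/4 = ((-2 + x)*1)/4 = (-2 + x)/4 = -½ + x/4)
(Q(-7) + c(-6))*72 = ((-½ + (¼)*(-7)) - 2)*72 = ((-½ - 7/4) - 2)*72 = (-9/4 - 2)*72 = -17/4*72 = -306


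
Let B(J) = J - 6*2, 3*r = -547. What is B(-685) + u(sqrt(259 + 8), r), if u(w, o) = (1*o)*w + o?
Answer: -2638/3 - 547*sqrt(267)/3 ≈ -3858.7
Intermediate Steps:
r = -547/3 (r = (1/3)*(-547) = -547/3 ≈ -182.33)
B(J) = -12 + J (B(J) = J - 12 = -12 + J)
u(w, o) = o + o*w (u(w, o) = o*w + o = o + o*w)
B(-685) + u(sqrt(259 + 8), r) = (-12 - 685) - 547*(1 + sqrt(259 + 8))/3 = -697 - 547*(1 + sqrt(267))/3 = -697 + (-547/3 - 547*sqrt(267)/3) = -2638/3 - 547*sqrt(267)/3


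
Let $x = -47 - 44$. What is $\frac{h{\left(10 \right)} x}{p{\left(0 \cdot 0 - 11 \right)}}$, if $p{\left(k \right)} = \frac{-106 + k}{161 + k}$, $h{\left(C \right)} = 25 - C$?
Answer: $1750$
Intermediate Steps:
$x = -91$ ($x = -47 - 44 = -91$)
$p{\left(k \right)} = \frac{-106 + k}{161 + k}$
$\frac{h{\left(10 \right)} x}{p{\left(0 \cdot 0 - 11 \right)}} = \frac{\left(25 - 10\right) \left(-91\right)}{\frac{1}{161 + \left(0 \cdot 0 - 11\right)} \left(-106 + \left(0 \cdot 0 - 11\right)\right)} = \frac{\left(25 - 10\right) \left(-91\right)}{\frac{1}{161 + \left(0 - 11\right)} \left(-106 + \left(0 - 11\right)\right)} = \frac{15 \left(-91\right)}{\frac{1}{161 - 11} \left(-106 - 11\right)} = - \frac{1365}{\frac{1}{150} \left(-117\right)} = - \frac{1365}{- \frac{39}{50}} = \left(-1365\right) \left(- \frac{50}{39}\right) = 1750$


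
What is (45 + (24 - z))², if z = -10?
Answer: 6241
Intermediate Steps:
(45 + (24 - z))² = (45 + (24 - 1*(-10)))² = (45 + (24 + 10))² = (45 + 34)² = 79² = 6241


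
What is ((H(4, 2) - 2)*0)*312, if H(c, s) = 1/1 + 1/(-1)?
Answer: 0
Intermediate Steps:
H(c, s) = 0 (H(c, s) = 1*1 + 1*(-1) = 1 - 1 = 0)
((H(4, 2) - 2)*0)*312 = ((0 - 2)*0)*312 = -2*0*312 = 0*312 = 0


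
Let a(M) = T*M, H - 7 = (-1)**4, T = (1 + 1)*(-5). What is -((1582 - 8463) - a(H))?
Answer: 6801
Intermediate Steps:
T = -10 (T = 2*(-5) = -10)
H = 8 (H = 7 + (-1)**4 = 7 + 1 = 8)
a(M) = -10*M
-((1582 - 8463) - a(H)) = -((1582 - 8463) - (-10)*8) = -(-6881 - 1*(-80)) = -(-6881 + 80) = -1*(-6801) = 6801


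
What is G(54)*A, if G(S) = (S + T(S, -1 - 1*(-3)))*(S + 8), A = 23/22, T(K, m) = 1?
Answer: 3565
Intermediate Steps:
A = 23/22 (A = 23*(1/22) = 23/22 ≈ 1.0455)
G(S) = (1 + S)*(8 + S) (G(S) = (S + 1)*(S + 8) = (1 + S)*(8 + S))
G(54)*A = (8 + 54² + 9*54)*(23/22) = (8 + 2916 + 486)*(23/22) = 3410*(23/22) = 3565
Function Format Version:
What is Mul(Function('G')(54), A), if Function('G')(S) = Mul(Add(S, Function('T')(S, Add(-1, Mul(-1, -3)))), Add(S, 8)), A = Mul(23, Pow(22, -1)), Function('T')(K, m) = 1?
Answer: 3565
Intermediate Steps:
A = Rational(23, 22) (A = Mul(23, Rational(1, 22)) = Rational(23, 22) ≈ 1.0455)
Function('G')(S) = Mul(Add(1, S), Add(8, S)) (Function('G')(S) = Mul(Add(S, 1), Add(S, 8)) = Mul(Add(1, S), Add(8, S)))
Mul(Function('G')(54), A) = Mul(Add(8, Pow(54, 2), Mul(9, 54)), Rational(23, 22)) = Mul(Add(8, 2916, 486), Rational(23, 22)) = Mul(3410, Rational(23, 22)) = 3565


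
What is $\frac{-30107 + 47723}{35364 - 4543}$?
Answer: $\frac{17616}{30821} \approx 0.57156$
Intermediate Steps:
$\frac{-30107 + 47723}{35364 - 4543} = \frac{17616}{30821}$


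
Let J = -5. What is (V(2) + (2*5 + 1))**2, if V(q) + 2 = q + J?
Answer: 36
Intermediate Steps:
V(q) = -7 + q (V(q) = -2 + (q - 5) = -2 + (-5 + q) = -7 + q)
(V(2) + (2*5 + 1))**2 = ((-7 + 2) + (2*5 + 1))**2 = (-5 + (10 + 1))**2 = (-5 + 11)**2 = 6**2 = 36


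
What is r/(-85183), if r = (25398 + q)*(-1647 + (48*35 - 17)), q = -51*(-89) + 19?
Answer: -479296/85183 ≈ -5.6267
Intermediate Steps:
q = 4558 (q = 4539 + 19 = 4558)
r = 479296 (r = (25398 + 4558)*(-1647 + (48*35 - 17)) = 29956*(-1647 + (1680 - 17)) = 29956*(-1647 + 1663) = 29956*16 = 479296)
r/(-85183) = 479296/(-85183) = 479296*(-1/85183) = -479296/85183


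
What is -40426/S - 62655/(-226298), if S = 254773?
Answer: 6814479367/57654620354 ≈ 0.11819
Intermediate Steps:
-40426/S - 62655/(-226298) = -40426/254773 - 62655/(-226298) = -40426*1/254773 - 62655*(-1/226298) = -40426/254773 + 62655/226298 = 6814479367/57654620354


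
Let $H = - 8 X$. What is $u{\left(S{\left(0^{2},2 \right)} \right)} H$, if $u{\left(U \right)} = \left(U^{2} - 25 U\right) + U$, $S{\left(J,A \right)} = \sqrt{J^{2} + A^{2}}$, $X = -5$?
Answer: $-1760$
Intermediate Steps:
$S{\left(J,A \right)} = \sqrt{A^{2} + J^{2}}$
$H = 40$ ($H = \left(-8\right) \left(-5\right) = 40$)
$u{\left(U \right)} = U^{2} - 24 U$
$u{\left(S{\left(0^{2},2 \right)} \right)} H = \sqrt{2^{2} + \left(0^{2}\right)^{2}} \left(-24 + \sqrt{2^{2} + \left(0^{2}\right)^{2}}\right) 40 = \sqrt{4 + 0^{2}} \left(-24 + \sqrt{4 + 0^{2}}\right) 40 = \sqrt{4 + 0} \left(-24 + \sqrt{4 + 0}\right) 40 = \sqrt{4} \left(-24 + \sqrt{4}\right) 40 = 2 \left(-24 + 2\right) 40 = 2 \left(-22\right) 40 = \left(-44\right) 40 = -1760$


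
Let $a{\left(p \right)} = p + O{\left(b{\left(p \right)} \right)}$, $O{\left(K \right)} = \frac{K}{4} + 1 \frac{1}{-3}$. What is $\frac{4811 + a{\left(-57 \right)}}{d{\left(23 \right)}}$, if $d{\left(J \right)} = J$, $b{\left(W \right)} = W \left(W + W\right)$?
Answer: $\frac{38269}{138} \approx 277.31$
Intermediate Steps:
$b{\left(W \right)} = 2 W^{2}$ ($b{\left(W \right)} = W 2 W = 2 W^{2}$)
$O{\left(K \right)} = - \frac{1}{3} + \frac{K}{4}$ ($O{\left(K \right)} = K \frac{1}{4} + 1 \left(- \frac{1}{3}\right) = \frac{K}{4} - \frac{1}{3} = - \frac{1}{3} + \frac{K}{4}$)
$a{\left(p \right)} = - \frac{1}{3} + p + \frac{p^{2}}{2}$ ($a{\left(p \right)} = p + \left(- \frac{1}{3} + \frac{2 p^{2}}{4}\right) = p + \left(- \frac{1}{3} + \frac{p^{2}}{2}\right) = - \frac{1}{3} + p + \frac{p^{2}}{2}$)
$\frac{4811 + a{\left(-57 \right)}}{d{\left(23 \right)}} = \frac{4811 - \left(\frac{172}{3} - \frac{3249}{2}\right)}{23} = \left(4811 - - \frac{9403}{6}\right) \frac{1}{23} = \left(4811 + \frac{9403}{6}\right) \frac{1}{23} = \frac{38269}{6} \cdot \frac{1}{23} = \frac{38269}{138}$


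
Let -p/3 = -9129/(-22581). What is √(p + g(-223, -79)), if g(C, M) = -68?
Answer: 3*I*√48411155/2509 ≈ 8.3194*I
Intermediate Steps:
p = -3043/2509 (p = -(-27387)/(-22581) = -(-27387)*(-1)/22581 = -3*3043/7527 = -3043/2509 ≈ -1.2128)
√(p + g(-223, -79)) = √(-3043/2509 - 68) = √(-173655/2509) = 3*I*√48411155/2509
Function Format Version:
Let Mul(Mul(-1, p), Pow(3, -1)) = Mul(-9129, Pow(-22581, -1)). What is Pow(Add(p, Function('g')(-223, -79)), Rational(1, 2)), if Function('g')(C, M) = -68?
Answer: Mul(Rational(3, 2509), I, Pow(48411155, Rational(1, 2))) ≈ Mul(8.3194, I)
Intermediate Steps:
p = Rational(-3043, 2509) (p = Mul(-3, Mul(-9129, Pow(-22581, -1))) = Mul(-3, Mul(-9129, Rational(-1, 22581))) = Mul(-3, Rational(3043, 7527)) = Rational(-3043, 2509) ≈ -1.2128)
Pow(Add(p, Function('g')(-223, -79)), Rational(1, 2)) = Pow(Add(Rational(-3043, 2509), -68), Rational(1, 2)) = Pow(Rational(-173655, 2509), Rational(1, 2)) = Mul(Rational(3, 2509), I, Pow(48411155, Rational(1, 2)))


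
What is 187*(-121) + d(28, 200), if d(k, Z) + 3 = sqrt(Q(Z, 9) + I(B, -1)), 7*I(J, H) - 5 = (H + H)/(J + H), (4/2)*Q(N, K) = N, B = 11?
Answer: -22630 + 2*sqrt(30835)/35 ≈ -22620.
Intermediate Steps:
Q(N, K) = N/2
I(J, H) = 5/7 + 2*H/(7*(H + J)) (I(J, H) = 5/7 + ((H + H)/(J + H))/7 = 5/7 + ((2*H)/(H + J))/7 = 5/7 + (2*H/(H + J))/7 = 5/7 + 2*H/(7*(H + J)))
d(k, Z) = -3 + sqrt(24/35 + Z/2) (d(k, Z) = -3 + sqrt(Z/2 + (-1 + (5/7)*11)/(-1 + 11)) = -3 + sqrt(Z/2 + (-1 + 55/7)/10) = -3 + sqrt(Z/2 + (1/10)*(48/7)) = -3 + sqrt(Z/2 + 24/35) = -3 + sqrt(24/35 + Z/2))
187*(-121) + d(28, 200) = 187*(-121) + (-3 + sqrt(3360 + 2450*200)/70) = -22627 + (-3 + sqrt(3360 + 490000)/70) = -22627 + (-3 + sqrt(493360)/70) = -22627 + (-3 + (4*sqrt(30835))/70) = -22627 + (-3 + 2*sqrt(30835)/35) = -22630 + 2*sqrt(30835)/35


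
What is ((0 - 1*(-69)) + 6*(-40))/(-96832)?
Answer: 171/96832 ≈ 0.0017659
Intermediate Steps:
((0 - 1*(-69)) + 6*(-40))/(-96832) = ((0 + 69) - 240)*(-1/96832) = (69 - 240)*(-1/96832) = -171*(-1/96832) = 171/96832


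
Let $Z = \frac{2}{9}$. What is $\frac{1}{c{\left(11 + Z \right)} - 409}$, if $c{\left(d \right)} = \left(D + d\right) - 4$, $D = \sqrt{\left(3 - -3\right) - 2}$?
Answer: $- \frac{9}{3598} \approx -0.0025014$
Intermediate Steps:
$Z = \frac{2}{9}$ ($Z = 2 \cdot \frac{1}{9} = \frac{2}{9} \approx 0.22222$)
$D = 2$ ($D = \sqrt{\left(3 + 3\right) - 2} = \sqrt{6 - 2} = \sqrt{4} = 2$)
$c{\left(d \right)} = -2 + d$ ($c{\left(d \right)} = \left(2 + d\right) - 4 = -2 + d$)
$\frac{1}{c{\left(11 + Z \right)} - 409} = \frac{1}{\left(-2 + \left(11 + \frac{2}{9}\right)\right) - 409} = \frac{1}{\left(-2 + \frac{101}{9}\right) - 409} = \frac{1}{\frac{83}{9} - 409} = \frac{1}{- \frac{3598}{9}} = - \frac{9}{3598}$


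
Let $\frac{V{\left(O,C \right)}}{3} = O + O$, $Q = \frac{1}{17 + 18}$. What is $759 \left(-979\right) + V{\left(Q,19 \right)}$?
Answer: $- \frac{26007129}{35} \approx -7.4306 \cdot 10^{5}$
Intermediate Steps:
$Q = \frac{1}{35} \approx 0.028571$
$V{\left(O,C \right)} = 6 O$ ($V{\left(O,C \right)} = 3 \left(O + O\right) = 3 \cdot 2 O = 6 O$)
$759 \left(-979\right) + V{\left(Q,19 \right)} = 759 \left(-979\right) + 6 \cdot \frac{1}{35} = -743061 + \frac{6}{35} = - \frac{26007129}{35}$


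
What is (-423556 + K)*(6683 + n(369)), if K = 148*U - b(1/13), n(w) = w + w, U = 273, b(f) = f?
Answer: -36963830317/13 ≈ -2.8434e+9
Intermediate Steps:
n(w) = 2*w
K = 525251/13 (K = 148*273 - 1/13 = 40404 - 1*1/13 = 40404 - 1/13 = 525251/13 ≈ 40404.)
(-423556 + K)*(6683 + n(369)) = (-423556 + 525251/13)*(6683 + 2*369) = -4980977*(6683 + 738)/13 = -4980977/13*7421 = -36963830317/13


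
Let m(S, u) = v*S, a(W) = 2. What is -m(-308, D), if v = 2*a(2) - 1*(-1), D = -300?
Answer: 1540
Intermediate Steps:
v = 5 (v = 2*2 - 1*(-1) = 4 + 1 = 5)
m(S, u) = 5*S
-m(-308, D) = -5*(-308) = -1*(-1540) = 1540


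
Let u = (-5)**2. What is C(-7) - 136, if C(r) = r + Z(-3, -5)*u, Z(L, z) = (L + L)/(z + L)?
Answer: -497/4 ≈ -124.25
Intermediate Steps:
u = 25
Z(L, z) = 2*L/(L + z) (Z(L, z) = (2*L)/(L + z) = 2*L/(L + z))
C(r) = 75/4 + r (C(r) = r + (2*(-3)/(-3 - 5))*25 = r + (2*(-3)/(-8))*25 = r + (2*(-3)*(-1/8))*25 = r + (3/4)*25 = r + 75/4 = 75/4 + r)
C(-7) - 136 = (75/4 - 7) - 136 = 47/4 - 136 = -497/4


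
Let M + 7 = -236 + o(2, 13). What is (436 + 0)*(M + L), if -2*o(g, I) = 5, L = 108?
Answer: -59950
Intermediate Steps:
o(g, I) = -5/2 (o(g, I) = -½*5 = -5/2)
M = -491/2 (M = -7 + (-236 - 5/2) = -7 - 477/2 = -491/2 ≈ -245.50)
(436 + 0)*(M + L) = (436 + 0)*(-491/2 + 108) = 436*(-275/2) = -59950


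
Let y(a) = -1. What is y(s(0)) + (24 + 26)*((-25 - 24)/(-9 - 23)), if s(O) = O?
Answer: 1209/16 ≈ 75.563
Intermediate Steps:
y(s(0)) + (24 + 26)*((-25 - 24)/(-9 - 23)) = -1 + (24 + 26)*((-25 - 24)/(-9 - 23)) = -1 + 50*(-49/(-32)) = -1 + 50*(-49*(-1/32)) = -1 + 50*(49/32) = -1 + 1225/16 = 1209/16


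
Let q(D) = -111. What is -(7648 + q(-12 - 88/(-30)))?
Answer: -7537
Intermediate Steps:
-(7648 + q(-12 - 88/(-30))) = -(7648 - 111) = -1*7537 = -7537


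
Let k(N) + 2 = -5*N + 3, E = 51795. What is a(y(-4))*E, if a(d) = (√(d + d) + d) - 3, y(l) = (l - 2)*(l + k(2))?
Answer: 3884625 + 103590*√39 ≈ 4.5315e+6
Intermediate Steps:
k(N) = 1 - 5*N (k(N) = -2 + (-5*N + 3) = -2 + (3 - 5*N) = 1 - 5*N)
y(l) = (-9 + l)*(-2 + l) (y(l) = (l - 2)*(l + (1 - 5*2)) = (-2 + l)*(l + (1 - 10)) = (-2 + l)*(l - 9) = (-2 + l)*(-9 + l) = (-9 + l)*(-2 + l))
a(d) = -3 + d + √2*√d (a(d) = (√(2*d) + d) - 3 = (√2*√d + d) - 3 = (d + √2*√d) - 3 = -3 + d + √2*√d)
a(y(-4))*E = (-3 + (18 + (-4)² - 11*(-4)) + √2*√(18 + (-4)² - 11*(-4)))*51795 = (-3 + (18 + 16 + 44) + √2*√(18 + 16 + 44))*51795 = (-3 + 78 + √2*√78)*51795 = (-3 + 78 + 2*√39)*51795 = (75 + 2*√39)*51795 = 3884625 + 103590*√39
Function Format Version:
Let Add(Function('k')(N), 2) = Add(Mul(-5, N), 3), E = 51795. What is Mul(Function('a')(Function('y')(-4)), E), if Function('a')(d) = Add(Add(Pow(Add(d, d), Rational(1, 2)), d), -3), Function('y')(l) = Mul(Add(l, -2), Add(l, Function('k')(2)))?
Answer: Add(3884625, Mul(103590, Pow(39, Rational(1, 2)))) ≈ 4.5315e+6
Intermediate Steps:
Function('k')(N) = Add(1, Mul(-5, N)) (Function('k')(N) = Add(-2, Add(Mul(-5, N), 3)) = Add(-2, Add(3, Mul(-5, N))) = Add(1, Mul(-5, N)))
Function('y')(l) = Mul(Add(-9, l), Add(-2, l)) (Function('y')(l) = Mul(Add(l, -2), Add(l, Add(1, Mul(-5, 2)))) = Mul(Add(-2, l), Add(l, Add(1, -10))) = Mul(Add(-2, l), Add(l, -9)) = Mul(Add(-2, l), Add(-9, l)) = Mul(Add(-9, l), Add(-2, l)))
Function('a')(d) = Add(-3, d, Mul(Pow(2, Rational(1, 2)), Pow(d, Rational(1, 2)))) (Function('a')(d) = Add(Add(Pow(Mul(2, d), Rational(1, 2)), d), -3) = Add(Add(Mul(Pow(2, Rational(1, 2)), Pow(d, Rational(1, 2))), d), -3) = Add(Add(d, Mul(Pow(2, Rational(1, 2)), Pow(d, Rational(1, 2)))), -3) = Add(-3, d, Mul(Pow(2, Rational(1, 2)), Pow(d, Rational(1, 2)))))
Mul(Function('a')(Function('y')(-4)), E) = Mul(Add(-3, Add(18, Pow(-4, 2), Mul(-11, -4)), Mul(Pow(2, Rational(1, 2)), Pow(Add(18, Pow(-4, 2), Mul(-11, -4)), Rational(1, 2)))), 51795) = Mul(Add(-3, Add(18, 16, 44), Mul(Pow(2, Rational(1, 2)), Pow(Add(18, 16, 44), Rational(1, 2)))), 51795) = Mul(Add(-3, 78, Mul(Pow(2, Rational(1, 2)), Pow(78, Rational(1, 2)))), 51795) = Mul(Add(-3, 78, Mul(2, Pow(39, Rational(1, 2)))), 51795) = Mul(Add(75, Mul(2, Pow(39, Rational(1, 2)))), 51795) = Add(3884625, Mul(103590, Pow(39, Rational(1, 2))))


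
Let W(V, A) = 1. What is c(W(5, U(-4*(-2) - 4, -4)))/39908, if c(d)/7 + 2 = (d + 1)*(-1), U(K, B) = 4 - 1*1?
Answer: -7/9977 ≈ -0.00070161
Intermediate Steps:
U(K, B) = 3 (U(K, B) = 4 - 1 = 3)
c(d) = -21 - 7*d (c(d) = -14 + 7*((d + 1)*(-1)) = -14 + 7*((1 + d)*(-1)) = -14 + 7*(-1 - d) = -14 + (-7 - 7*d) = -21 - 7*d)
c(W(5, U(-4*(-2) - 4, -4)))/39908 = (-21 - 7*1)/39908 = (-21 - 7)*(1/39908) = -28*1/39908 = -7/9977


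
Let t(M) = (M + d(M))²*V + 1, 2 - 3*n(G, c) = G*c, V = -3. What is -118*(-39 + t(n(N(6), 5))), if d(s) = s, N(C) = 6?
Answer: 383500/3 ≈ 1.2783e+5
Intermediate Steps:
n(G, c) = ⅔ - G*c/3
t(M) = 1 - 12*M² (t(M) = (M + M)²*(-3) + 1 = (2*M)²*(-3) + 1 = (4*M²)*(-3) + 1 = -12*M² + 1 = 1 - 12*M²)
-118*(-39 + t(n(N(6), 5))) = -118*(-39 + (1 - 12*(⅔ - ⅓*6*5)²)) = -118*(-39 + (1 - 12*(⅔ - 10)²)) = -118*(-39 + (1 - 12*(-28/3)²)) = -118*(-39 + (1 - 12*784/9)) = -118*(-39 + (1 - 3136/3)) = -118*(-39 - 3133/3) = -118*(-3250/3) = 383500/3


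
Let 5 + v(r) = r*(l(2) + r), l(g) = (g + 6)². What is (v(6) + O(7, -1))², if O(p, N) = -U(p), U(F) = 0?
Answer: 172225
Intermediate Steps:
l(g) = (6 + g)²
O(p, N) = 0 (O(p, N) = -1*0 = 0)
v(r) = -5 + r*(64 + r) (v(r) = -5 + r*((6 + 2)² + r) = -5 + r*(8² + r) = -5 + r*(64 + r))
(v(6) + O(7, -1))² = ((-5 + 6² + 64*6) + 0)² = ((-5 + 36 + 384) + 0)² = (415 + 0)² = 415² = 172225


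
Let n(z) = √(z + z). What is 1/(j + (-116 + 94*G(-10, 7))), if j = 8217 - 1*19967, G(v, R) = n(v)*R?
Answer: -5933/74730618 - 329*I*√5/37365309 ≈ -7.9392e-5 - 1.9688e-5*I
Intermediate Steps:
n(z) = √2*√z (n(z) = √(2*z) = √2*√z)
G(v, R) = R*√2*√v (G(v, R) = (√2*√v)*R = R*√2*√v)
j = -11750 (j = 8217 - 19967 = -11750)
1/(j + (-116 + 94*G(-10, 7))) = 1/(-11750 + (-116 + 94*(7*√2*√(-10)))) = 1/(-11750 + (-116 + 94*(7*√2*(I*√10)))) = 1/(-11750 + (-116 + 94*(14*I*√5))) = 1/(-11750 + (-116 + 1316*I*√5)) = 1/(-11866 + 1316*I*√5)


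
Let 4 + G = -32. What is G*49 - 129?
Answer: -1893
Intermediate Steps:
G = -36 (G = -4 - 32 = -36)
G*49 - 129 = -36*49 - 129 = -1764 - 129 = -1893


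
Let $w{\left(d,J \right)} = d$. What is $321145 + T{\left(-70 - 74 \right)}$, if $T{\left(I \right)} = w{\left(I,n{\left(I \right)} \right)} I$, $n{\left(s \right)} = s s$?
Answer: $341881$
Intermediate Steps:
$n{\left(s \right)} = s^{2}$
$T{\left(I \right)} = I^{2}$ ($T{\left(I \right)} = I I = I^{2}$)
$321145 + T{\left(-70 - 74 \right)} = 321145 + \left(-70 - 74\right)^{2} = 321145 + \left(-144\right)^{2} = 321145 + 20736 = 341881$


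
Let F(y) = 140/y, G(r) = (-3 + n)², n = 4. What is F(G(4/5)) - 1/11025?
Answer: 1543499/11025 ≈ 140.00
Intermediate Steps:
G(r) = 1 (G(r) = (-3 + 4)² = 1² = 1)
F(G(4/5)) - 1/11025 = 140/1 - 1/11025 = 140*1 - 1*1/11025 = 140 - 1/11025 = 1543499/11025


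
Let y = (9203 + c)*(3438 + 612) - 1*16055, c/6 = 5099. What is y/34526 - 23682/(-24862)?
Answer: 2003811096011/429192706 ≈ 4668.8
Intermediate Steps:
c = 30594 (c = 6*5099 = 30594)
y = 161161795 (y = (9203 + 30594)*(3438 + 612) - 1*16055 = 39797*4050 - 16055 = 161177850 - 16055 = 161161795)
y/34526 - 23682/(-24862) = 161161795/34526 - 23682/(-24862) = 161161795*(1/34526) - 23682*(-1/24862) = 161161795/34526 + 11841/12431 = 2003811096011/429192706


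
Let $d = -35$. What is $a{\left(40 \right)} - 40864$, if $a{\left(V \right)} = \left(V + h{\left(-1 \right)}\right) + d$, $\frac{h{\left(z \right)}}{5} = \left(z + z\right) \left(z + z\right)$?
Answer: $-40839$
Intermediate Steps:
$h{\left(z \right)} = 20 z^{2}$ ($h{\left(z \right)} = 5 \left(z + z\right) \left(z + z\right) = 5 \cdot 2 z 2 z = 5 \cdot 4 z^{2} = 20 z^{2}$)
$a{\left(V \right)} = -15 + V$ ($a{\left(V \right)} = \left(V + 20 \left(-1\right)^{2}\right) - 35 = \left(V + 20 \cdot 1\right) - 35 = \left(V + 20\right) - 35 = \left(20 + V\right) - 35 = -15 + V$)
$a{\left(40 \right)} - 40864 = \left(-15 + 40\right) - 40864 = 25 - 40864 = -40839$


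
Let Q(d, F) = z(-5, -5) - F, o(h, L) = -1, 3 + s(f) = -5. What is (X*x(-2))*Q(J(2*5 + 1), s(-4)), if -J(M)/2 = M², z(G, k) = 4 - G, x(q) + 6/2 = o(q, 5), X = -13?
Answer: 884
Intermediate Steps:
s(f) = -8 (s(f) = -3 - 5 = -8)
x(q) = -4 (x(q) = -3 - 1 = -4)
J(M) = -2*M²
Q(d, F) = 9 - F (Q(d, F) = (4 - 1*(-5)) - F = (4 + 5) - F = 9 - F)
(X*x(-2))*Q(J(2*5 + 1), s(-4)) = (-13*(-4))*(9 - 1*(-8)) = 52*(9 + 8) = 52*17 = 884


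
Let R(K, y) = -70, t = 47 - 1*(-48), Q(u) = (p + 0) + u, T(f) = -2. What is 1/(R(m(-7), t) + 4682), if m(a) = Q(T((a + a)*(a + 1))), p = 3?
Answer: 1/4612 ≈ 0.00021683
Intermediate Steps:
Q(u) = 3 + u (Q(u) = (3 + 0) + u = 3 + u)
m(a) = 1 (m(a) = 3 - 2 = 1)
t = 95 (t = 47 + 48 = 95)
1/(R(m(-7), t) + 4682) = 1/(-70 + 4682) = 1/4612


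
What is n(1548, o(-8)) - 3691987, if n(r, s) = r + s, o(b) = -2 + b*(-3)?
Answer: -3690417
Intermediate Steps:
o(b) = -2 - 3*b
n(1548, o(-8)) - 3691987 = (1548 + (-2 - 3*(-8))) - 3691987 = (1548 + (-2 + 24)) - 3691987 = (1548 + 22) - 3691987 = 1570 - 3691987 = -3690417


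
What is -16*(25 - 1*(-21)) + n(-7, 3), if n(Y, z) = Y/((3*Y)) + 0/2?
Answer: -2207/3 ≈ -735.67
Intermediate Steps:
n(Y, z) = 1/3 (n(Y, z) = Y*(1/(3*Y)) + 0*(1/2) = 1/3 + 0 = 1/3)
-16*(25 - 1*(-21)) + n(-7, 3) = -16*(25 - 1*(-21)) + 1/3 = -16*(25 + 21) + 1/3 = -16*46 + 1/3 = -736 + 1/3 = -2207/3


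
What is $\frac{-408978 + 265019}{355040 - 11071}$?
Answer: $- \frac{143959}{343969} \approx -0.41852$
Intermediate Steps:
$\frac{-408978 + 265019}{355040 - 11071} = - \frac{143959}{343969}$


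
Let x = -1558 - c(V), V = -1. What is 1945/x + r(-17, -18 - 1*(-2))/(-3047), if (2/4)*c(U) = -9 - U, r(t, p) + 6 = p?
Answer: -535681/427134 ≈ -1.2541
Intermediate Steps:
r(t, p) = -6 + p
c(U) = -18 - 2*U (c(U) = 2*(-9 - U) = -18 - 2*U)
x = -1542 (x = -1558 - (-18 - 2*(-1)) = -1558 - (-18 + 2) = -1558 - 1*(-16) = -1558 + 16 = -1542)
1945/x + r(-17, -18 - 1*(-2))/(-3047) = 1945/(-1542) + (-6 + (-18 - 1*(-2)))/(-3047) = 1945*(-1/1542) + (-6 + (-18 + 2))*(-1/3047) = -1945/1542 + (-6 - 16)*(-1/3047) = -1945/1542 - 22*(-1/3047) = -1945/1542 + 2/277 = -535681/427134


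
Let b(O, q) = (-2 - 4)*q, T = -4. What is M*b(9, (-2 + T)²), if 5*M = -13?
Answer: 2808/5 ≈ 561.60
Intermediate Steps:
M = -13/5 (M = (⅕)*(-13) = -13/5 ≈ -2.6000)
b(O, q) = -6*q
M*b(9, (-2 + T)²) = -(-78)*(-2 - 4)²/5 = -(-78)*(-6)²/5 = -(-78)*36/5 = -13/5*(-216) = 2808/5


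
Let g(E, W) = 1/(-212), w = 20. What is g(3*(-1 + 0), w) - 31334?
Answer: -6642809/212 ≈ -31334.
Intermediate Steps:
g(E, W) = -1/212
g(3*(-1 + 0), w) - 31334 = -1/212 - 31334 = -6642809/212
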